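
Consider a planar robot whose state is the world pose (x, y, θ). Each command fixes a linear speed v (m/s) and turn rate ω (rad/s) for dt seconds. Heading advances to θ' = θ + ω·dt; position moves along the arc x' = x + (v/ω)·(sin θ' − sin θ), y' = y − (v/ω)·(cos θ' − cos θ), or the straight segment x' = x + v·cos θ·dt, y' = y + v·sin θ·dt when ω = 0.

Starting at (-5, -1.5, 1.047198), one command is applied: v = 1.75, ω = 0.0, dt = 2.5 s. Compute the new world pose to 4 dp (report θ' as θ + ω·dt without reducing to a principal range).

(-2.8125, 2.2889, 1.0472)

θ' = 1.0472 + 0.0·2.5 = 1.0472
ω = 0 → straight: x' = -5 + 1.75·cos(1.0472)·2.5 = -2.8125
y' = -1.5 + 1.75·sin(1.0472)·2.5 = 2.2889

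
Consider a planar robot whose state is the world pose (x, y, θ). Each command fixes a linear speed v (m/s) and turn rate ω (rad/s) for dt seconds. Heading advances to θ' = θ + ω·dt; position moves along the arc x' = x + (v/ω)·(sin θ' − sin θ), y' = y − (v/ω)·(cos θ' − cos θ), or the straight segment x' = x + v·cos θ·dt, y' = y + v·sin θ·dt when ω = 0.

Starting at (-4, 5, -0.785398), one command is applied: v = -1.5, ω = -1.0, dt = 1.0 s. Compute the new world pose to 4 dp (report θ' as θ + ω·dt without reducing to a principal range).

θ' = -0.7854 + -1.0·1.0 = -1.7854
R = v/ω = -1.5/-1.0 = 1.5000
x' = -4 + 1.5000·(sin -1.7854 − sin -0.7854) = -4.4049
y' = 5 − 1.5000·(cos -1.7854 − cos -0.7854) = 6.3801

(-4.4049, 6.3801, -1.7854)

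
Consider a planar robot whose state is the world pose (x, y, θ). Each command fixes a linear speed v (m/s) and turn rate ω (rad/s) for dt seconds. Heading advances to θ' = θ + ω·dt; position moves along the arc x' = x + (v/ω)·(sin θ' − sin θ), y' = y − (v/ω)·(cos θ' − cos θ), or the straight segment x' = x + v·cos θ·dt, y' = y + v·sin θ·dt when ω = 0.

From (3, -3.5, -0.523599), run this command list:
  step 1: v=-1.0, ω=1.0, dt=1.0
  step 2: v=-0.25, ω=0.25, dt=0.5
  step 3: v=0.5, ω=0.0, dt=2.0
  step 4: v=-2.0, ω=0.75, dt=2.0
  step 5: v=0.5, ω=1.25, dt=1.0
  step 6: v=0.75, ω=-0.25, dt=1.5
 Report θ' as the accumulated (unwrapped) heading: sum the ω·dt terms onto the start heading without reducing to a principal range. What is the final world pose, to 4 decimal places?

step 1: θ'=0.4764 (R=-1.0000) → pose (2.0414, -3.4774, 0.4764)
step 2: θ'=0.6014 (R=-1.0000) → pose (1.9342, -3.5415, 0.6014)
step 3: θ'=0.6014 (straight) → pose (2.7587, -2.9757, 0.6014)
step 4: θ'=2.1014 (R=-2.6667) → pose (1.9675, -6.5239, 2.1014)
step 5: θ'=3.3514 (R=0.4000) → pose (1.5392, -6.3351, 3.3514)
step 6: θ'=2.9764 (R=-3.0000) → pose (0.4211, -6.3601, 2.9764)

(0.4211, -6.3601, 2.9764)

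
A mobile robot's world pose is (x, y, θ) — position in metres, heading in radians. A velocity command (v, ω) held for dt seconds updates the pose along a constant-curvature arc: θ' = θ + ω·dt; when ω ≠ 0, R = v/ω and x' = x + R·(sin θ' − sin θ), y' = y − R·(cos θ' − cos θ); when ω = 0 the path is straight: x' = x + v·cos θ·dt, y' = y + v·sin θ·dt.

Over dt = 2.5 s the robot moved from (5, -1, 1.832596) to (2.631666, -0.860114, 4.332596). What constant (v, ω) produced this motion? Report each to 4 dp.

Δθ = 4.332596 − 1.832596 = 2.500000
ω = Δθ/dt = 2.500000/2.5 = 1.0000
R = Δx/(sin θ' − sin θ) = 1.2500
v = R·ω = 1.2500·1.0000 = 1.2500

v = 1.2500, ω = 1.0000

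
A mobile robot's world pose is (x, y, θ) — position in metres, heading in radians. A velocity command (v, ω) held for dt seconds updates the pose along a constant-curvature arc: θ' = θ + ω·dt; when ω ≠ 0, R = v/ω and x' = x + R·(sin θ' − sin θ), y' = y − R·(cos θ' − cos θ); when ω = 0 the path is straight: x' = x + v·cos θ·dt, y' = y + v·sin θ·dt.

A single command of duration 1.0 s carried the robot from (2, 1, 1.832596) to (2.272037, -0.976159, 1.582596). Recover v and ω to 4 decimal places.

v = -2.0000, ω = -0.2500

Δθ = 1.582596 − 1.832596 = -0.250000
ω = Δθ/dt = -0.250000/1.0 = -0.2500
R = −Δy/(cos θ' − cos θ) = 8.0000
v = R·ω = 8.0000·-0.2500 = -2.0000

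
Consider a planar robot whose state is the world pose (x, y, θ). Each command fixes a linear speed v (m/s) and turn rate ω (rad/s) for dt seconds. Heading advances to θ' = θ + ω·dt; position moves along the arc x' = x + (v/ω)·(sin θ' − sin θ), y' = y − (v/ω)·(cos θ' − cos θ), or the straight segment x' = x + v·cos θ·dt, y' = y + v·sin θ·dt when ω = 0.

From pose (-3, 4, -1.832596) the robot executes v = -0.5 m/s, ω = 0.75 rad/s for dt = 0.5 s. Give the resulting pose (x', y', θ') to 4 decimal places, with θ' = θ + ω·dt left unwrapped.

θ' = -1.8326 + 0.75·0.5 = -1.4576
R = v/ω = -0.5/0.75 = -0.6667
x' = -3 + -0.6667·(sin -1.4576 − sin -1.8326) = -2.9816
y' = 4 − -0.6667·(cos -1.4576 − cos -1.8326) = 4.2479

(-2.9816, 4.2479, -1.4576)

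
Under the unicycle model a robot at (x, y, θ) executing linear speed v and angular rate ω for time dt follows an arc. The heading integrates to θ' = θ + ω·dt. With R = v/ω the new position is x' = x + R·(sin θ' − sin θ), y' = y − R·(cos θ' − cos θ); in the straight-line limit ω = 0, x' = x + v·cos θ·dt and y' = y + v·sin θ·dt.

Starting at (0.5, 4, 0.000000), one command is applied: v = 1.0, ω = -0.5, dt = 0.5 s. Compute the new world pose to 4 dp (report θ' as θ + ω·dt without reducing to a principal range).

(0.9948, 3.9378, -0.2500)

θ' = 0.0000 + -0.5·0.5 = -0.2500
R = v/ω = 1.0/-0.5 = -2.0000
x' = 0.5 + -2.0000·(sin -0.2500 − sin 0.0000) = 0.9948
y' = 4 − -2.0000·(cos -0.2500 − cos 0.0000) = 3.9378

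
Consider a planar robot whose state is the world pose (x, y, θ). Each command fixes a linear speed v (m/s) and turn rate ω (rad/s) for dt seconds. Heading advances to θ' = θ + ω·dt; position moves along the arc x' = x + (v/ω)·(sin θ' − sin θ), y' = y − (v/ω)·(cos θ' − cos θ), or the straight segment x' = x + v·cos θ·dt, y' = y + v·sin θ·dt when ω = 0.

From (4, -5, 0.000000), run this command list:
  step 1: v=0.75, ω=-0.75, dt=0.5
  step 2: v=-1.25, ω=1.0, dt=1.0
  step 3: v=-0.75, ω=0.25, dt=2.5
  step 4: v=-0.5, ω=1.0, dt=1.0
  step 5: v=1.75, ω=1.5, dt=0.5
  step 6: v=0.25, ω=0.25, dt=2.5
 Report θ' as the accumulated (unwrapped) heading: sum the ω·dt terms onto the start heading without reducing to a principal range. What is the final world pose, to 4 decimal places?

step 1: θ'=-0.3750 (R=-1.0000) → pose (4.3663, -5.0695, -0.3750)
step 2: θ'=0.6250 (R=-1.2500) → pose (3.1771, -5.2189, 0.6250)
step 3: θ'=1.2500 (R=-3.0000) → pose (2.0854, -6.7058, 1.2500)
step 4: θ'=2.2500 (R=-0.5000) → pose (2.1709, -7.1776, 2.2500)
step 5: θ'=3.0000 (R=1.1667) → pose (1.4277, -6.7555, 3.0000)
step 6: θ'=3.6250 (R=1.0000) → pose (0.8218, -6.8600, 3.6250)

(0.8218, -6.8600, 3.6250)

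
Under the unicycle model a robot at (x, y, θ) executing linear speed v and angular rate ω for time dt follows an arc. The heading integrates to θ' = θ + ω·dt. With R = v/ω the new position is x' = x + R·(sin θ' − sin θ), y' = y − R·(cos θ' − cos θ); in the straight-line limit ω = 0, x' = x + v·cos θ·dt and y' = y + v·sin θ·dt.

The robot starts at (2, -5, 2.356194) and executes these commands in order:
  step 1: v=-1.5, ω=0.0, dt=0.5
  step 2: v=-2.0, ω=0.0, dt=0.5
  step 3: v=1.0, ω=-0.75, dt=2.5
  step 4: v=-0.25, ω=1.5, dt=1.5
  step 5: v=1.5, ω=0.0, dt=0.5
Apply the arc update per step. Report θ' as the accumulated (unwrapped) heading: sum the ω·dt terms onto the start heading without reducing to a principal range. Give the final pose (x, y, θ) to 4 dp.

step 1: θ'=2.3562 (straight) → pose (2.5303, -5.5303, 2.3562)
step 2: θ'=2.3562 (straight) → pose (3.2374, -6.2374, 2.3562)
step 3: θ'=0.4812 (R=-1.3333) → pose (3.5631, -4.1127, 0.4812)
step 4: θ'=2.7312 (R=-0.1667) → pose (3.5738, -4.4133, 2.7312)
step 5: θ'=2.7312 (straight) → pose (2.8861, -4.1140, 2.7312)

(2.8861, -4.1140, 2.7312)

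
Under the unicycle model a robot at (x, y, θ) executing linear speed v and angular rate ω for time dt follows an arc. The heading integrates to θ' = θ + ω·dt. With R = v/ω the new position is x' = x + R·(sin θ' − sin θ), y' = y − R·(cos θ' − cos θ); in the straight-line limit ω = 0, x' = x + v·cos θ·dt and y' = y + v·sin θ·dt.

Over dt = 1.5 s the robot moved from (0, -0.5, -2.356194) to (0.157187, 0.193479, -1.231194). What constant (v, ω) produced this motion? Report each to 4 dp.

Δθ = -1.231194 − -2.356194 = 1.125000
ω = Δθ/dt = 1.125000/1.5 = 0.7500
R = −Δy/(cos θ' − cos θ) = -0.6667
v = R·ω = -0.6667·0.7500 = -0.5000

v = -0.5000, ω = 0.7500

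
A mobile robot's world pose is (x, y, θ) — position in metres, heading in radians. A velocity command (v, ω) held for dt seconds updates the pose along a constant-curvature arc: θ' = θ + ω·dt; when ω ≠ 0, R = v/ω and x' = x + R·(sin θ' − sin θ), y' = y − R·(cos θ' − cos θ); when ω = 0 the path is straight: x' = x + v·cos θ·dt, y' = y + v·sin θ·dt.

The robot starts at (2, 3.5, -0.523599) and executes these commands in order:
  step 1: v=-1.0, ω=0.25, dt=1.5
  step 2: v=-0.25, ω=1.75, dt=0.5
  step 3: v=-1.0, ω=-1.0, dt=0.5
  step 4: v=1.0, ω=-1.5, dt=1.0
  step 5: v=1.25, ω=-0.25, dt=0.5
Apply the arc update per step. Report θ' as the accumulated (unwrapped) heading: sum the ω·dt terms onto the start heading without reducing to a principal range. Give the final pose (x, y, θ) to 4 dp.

step 1: θ'=-0.1486 (R=-4.0000) → pose (0.5922, 3.9918, -0.1486)
step 2: θ'=0.7264 (R=-0.1429) → pose (0.4762, 3.9573, 0.7264)
step 3: θ'=0.2264 (R=1.0000) → pose (0.0365, 3.7304, 0.2264)
step 4: θ'=-1.2736 (R=-0.6667) → pose (0.8236, 3.2760, -1.2736)
step 5: θ'=-1.3986 (R=-5.0000) → pose (0.9688, 2.6685, -1.3986)

(0.9688, 2.6685, -1.3986)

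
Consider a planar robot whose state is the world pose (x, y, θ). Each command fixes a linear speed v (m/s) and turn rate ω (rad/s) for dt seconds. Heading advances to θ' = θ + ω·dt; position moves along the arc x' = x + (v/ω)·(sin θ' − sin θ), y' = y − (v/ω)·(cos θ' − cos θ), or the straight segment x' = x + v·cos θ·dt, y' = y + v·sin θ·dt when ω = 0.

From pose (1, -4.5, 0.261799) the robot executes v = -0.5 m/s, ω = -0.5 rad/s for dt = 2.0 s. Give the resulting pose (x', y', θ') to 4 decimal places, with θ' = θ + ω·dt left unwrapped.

(0.0682, -4.2738, -0.7382)

θ' = 0.2618 + -0.5·2.0 = -0.7382
R = v/ω = -0.5/-0.5 = 1.0000
x' = 1 + 1.0000·(sin -0.7382 − sin 0.2618) = 0.0682
y' = -4.5 − 1.0000·(cos -0.7382 − cos 0.2618) = -4.2738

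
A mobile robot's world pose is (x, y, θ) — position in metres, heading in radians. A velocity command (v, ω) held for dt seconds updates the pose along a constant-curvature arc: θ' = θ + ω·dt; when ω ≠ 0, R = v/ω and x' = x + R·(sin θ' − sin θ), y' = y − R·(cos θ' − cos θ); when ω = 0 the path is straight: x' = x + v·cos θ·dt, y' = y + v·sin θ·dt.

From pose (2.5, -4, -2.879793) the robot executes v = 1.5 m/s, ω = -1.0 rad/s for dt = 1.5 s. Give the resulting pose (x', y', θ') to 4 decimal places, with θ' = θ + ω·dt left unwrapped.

(0.6940, -3.0409, -4.3798)

θ' = -2.8798 + -1.0·1.5 = -4.3798
R = v/ω = 1.5/-1.0 = -1.5000
x' = 2.5 + -1.5000·(sin -4.3798 − sin -2.8798) = 0.6940
y' = -4 − -1.5000·(cos -4.3798 − cos -2.8798) = -3.0409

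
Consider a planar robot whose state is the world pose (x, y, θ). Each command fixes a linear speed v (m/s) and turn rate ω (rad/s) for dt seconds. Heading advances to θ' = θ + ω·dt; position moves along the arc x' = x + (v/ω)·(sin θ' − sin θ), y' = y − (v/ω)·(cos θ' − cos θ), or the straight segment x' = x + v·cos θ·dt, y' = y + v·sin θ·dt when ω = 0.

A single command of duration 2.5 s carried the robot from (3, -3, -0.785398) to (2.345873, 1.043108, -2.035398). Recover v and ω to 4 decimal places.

Δθ = -2.035398 − -0.785398 = -1.250000
ω = Δθ/dt = -1.250000/2.5 = -0.5000
R = −Δy/(cos θ' − cos θ) = 3.5000
v = R·ω = 3.5000·-0.5000 = -1.7500

v = -1.7500, ω = -0.5000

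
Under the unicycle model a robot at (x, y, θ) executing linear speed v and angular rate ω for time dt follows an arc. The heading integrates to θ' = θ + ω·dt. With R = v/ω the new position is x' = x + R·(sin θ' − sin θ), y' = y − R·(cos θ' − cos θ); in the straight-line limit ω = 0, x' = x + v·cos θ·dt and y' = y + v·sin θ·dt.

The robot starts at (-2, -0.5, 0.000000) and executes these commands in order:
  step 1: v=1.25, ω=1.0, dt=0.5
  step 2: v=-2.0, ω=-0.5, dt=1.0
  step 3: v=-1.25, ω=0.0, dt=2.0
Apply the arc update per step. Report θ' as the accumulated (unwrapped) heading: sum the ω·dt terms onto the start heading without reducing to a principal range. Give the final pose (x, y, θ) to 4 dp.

(-5.8184, -0.8366, 0.0000)

step 1: θ'=0.5000 (R=1.2500) → pose (-1.4007, -0.3470, 0.5000)
step 2: θ'=0.0000 (R=4.0000) → pose (-3.3184, -0.8366, 0.0000)
step 3: θ'=0.0000 (straight) → pose (-5.8184, -0.8366, 0.0000)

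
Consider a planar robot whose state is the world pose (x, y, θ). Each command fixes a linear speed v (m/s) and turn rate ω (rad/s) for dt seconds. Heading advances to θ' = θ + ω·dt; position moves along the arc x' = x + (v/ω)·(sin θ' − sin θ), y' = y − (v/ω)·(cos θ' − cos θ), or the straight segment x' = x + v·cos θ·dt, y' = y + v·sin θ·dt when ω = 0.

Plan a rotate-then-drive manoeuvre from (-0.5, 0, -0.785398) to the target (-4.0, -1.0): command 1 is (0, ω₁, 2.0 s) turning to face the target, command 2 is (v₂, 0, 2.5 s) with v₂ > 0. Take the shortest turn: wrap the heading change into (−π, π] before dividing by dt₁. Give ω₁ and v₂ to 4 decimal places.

ω₁ = -1.0389, v₂ = 1.4560

heading to target = atan2(-1−0, -4−-0.5) = -2.8633
Δθ = wrap(-2.8633 − -0.7854) = -2.0779; ω₁ = Δθ/dt₁ = -1.0389
distance = √((-4−-0.5)² + (-1−0)²) = 3.6401; v₂ = distance/dt₂ = 1.4560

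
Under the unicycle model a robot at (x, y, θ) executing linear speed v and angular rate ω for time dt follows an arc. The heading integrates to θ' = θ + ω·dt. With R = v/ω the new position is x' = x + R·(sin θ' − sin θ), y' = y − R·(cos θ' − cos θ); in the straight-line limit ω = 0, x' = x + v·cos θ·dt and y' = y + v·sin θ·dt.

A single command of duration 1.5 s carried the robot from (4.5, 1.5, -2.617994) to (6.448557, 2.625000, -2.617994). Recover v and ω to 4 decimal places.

Δθ = -2.617994 − -2.617994 = 0.000000
ω = Δθ/dt = 0.000000/1.5 = 0.0000
ω = 0 → v = (Δx·cos θ + Δy·sin θ)/dt = -1.5000

v = -1.5000, ω = 0.0000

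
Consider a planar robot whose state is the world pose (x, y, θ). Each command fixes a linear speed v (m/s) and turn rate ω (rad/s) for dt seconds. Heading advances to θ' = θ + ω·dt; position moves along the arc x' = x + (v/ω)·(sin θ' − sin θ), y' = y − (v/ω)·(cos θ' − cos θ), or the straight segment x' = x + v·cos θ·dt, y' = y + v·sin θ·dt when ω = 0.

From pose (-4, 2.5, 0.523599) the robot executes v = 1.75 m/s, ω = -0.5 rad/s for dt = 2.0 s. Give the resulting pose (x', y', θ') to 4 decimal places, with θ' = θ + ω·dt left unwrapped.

(-0.6450, 2.5792, -0.4764)

θ' = 0.5236 + -0.5·2.0 = -0.4764
R = v/ω = 1.75/-0.5 = -3.5000
x' = -4 + -3.5000·(sin -0.4764 − sin 0.5236) = -0.6450
y' = 2.5 − -3.5000·(cos -0.4764 − cos 0.5236) = 2.5792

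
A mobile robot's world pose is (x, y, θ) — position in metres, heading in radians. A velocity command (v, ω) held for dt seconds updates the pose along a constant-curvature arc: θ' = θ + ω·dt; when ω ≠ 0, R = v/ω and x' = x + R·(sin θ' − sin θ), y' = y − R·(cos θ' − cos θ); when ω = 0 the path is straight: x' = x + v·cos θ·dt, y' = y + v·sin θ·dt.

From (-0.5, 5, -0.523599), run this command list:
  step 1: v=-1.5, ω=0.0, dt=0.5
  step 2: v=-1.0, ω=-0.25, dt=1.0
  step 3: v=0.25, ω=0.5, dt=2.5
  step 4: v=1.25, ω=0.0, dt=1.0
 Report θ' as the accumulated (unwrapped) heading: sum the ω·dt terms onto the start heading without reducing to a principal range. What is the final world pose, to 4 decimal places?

(-0.2549, 6.4641, 0.4764)

step 1: θ'=-0.5236 (straight) → pose (-1.1495, 5.3750, -0.5236)
step 2: θ'=-0.7736 (R=4.0000) → pose (-1.9444, 5.9775, -0.7736)
step 3: θ'=0.4764 (R=0.5000) → pose (-1.3657, 5.8909, 0.4764)
step 4: θ'=0.4764 (straight) → pose (-0.2549, 6.4641, 0.4764)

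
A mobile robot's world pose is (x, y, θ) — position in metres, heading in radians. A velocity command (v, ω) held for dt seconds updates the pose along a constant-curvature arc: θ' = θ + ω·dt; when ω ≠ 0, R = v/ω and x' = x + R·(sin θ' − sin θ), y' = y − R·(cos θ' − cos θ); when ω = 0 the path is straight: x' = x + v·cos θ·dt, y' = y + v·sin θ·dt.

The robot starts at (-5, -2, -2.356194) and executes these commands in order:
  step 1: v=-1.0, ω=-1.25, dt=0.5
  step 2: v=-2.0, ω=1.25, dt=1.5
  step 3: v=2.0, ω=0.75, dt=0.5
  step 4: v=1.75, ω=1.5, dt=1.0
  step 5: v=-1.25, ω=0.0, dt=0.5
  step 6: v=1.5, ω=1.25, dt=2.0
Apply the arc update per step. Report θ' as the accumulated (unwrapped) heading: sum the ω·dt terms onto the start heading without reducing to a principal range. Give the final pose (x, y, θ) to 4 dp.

(-2.6295, 1.3784, 3.2688)

step 1: θ'=-2.9812 (R=0.8000) → pose (-4.5621, -1.7760, -2.9812)
step 2: θ'=-1.1062 (R=-1.6000) → pose (-3.3872, 0.5204, -1.1062)
step 3: θ'=-0.7312 (R=2.6667) → pose (-2.7839, -0.2697, -0.7312)
step 4: θ'=0.7688 (R=1.1667) → pose (-1.1937, -0.2398, 0.7688)
step 5: θ'=0.7688 (straight) → pose (-1.6429, -0.6744, 0.7688)
step 6: θ'=3.2688 (R=1.2000) → pose (-2.6295, 1.3784, 3.2688)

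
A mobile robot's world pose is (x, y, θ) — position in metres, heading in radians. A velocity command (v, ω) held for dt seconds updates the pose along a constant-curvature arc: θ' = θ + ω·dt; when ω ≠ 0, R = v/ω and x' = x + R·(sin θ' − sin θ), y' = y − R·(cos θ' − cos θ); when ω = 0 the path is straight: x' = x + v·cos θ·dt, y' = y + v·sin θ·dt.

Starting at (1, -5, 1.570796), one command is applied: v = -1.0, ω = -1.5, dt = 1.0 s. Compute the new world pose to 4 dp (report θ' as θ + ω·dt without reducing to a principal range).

(0.3805, -5.6650, 0.0708)

θ' = 1.5708 + -1.5·1.0 = 0.0708
R = v/ω = -1.0/-1.5 = 0.6667
x' = 1 + 0.6667·(sin 0.0708 − sin 1.5708) = 0.3805
y' = -5 − 0.6667·(cos 0.0708 − cos 1.5708) = -5.6650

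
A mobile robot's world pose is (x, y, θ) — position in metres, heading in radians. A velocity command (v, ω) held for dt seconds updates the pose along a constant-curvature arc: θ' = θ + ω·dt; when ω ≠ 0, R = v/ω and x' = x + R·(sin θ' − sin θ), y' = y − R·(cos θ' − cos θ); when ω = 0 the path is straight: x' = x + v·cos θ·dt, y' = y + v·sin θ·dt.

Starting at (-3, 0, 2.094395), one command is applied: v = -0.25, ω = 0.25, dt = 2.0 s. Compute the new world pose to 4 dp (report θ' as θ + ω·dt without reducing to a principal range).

(-2.6543, -0.3540, 2.5944)

θ' = 2.0944 + 0.25·2.0 = 2.5944
R = v/ω = -0.25/0.25 = -1.0000
x' = -3 + -1.0000·(sin 2.5944 − sin 2.0944) = -2.6543
y' = 0 − -1.0000·(cos 2.5944 − cos 2.0944) = -0.3540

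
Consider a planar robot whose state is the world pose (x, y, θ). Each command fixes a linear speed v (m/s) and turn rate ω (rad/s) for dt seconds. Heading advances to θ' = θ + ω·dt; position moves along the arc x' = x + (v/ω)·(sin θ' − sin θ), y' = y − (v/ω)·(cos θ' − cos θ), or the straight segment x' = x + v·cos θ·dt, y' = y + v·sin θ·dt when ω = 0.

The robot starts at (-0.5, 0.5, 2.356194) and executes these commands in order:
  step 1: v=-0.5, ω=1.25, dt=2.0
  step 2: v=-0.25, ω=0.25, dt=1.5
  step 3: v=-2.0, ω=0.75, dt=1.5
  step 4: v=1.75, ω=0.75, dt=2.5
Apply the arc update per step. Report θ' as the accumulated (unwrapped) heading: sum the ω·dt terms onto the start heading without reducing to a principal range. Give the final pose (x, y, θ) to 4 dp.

(-0.4537, 5.7166, 8.2312)

step 1: θ'=4.8562 (R=-0.4000) → pose (0.1787, 0.8402, 4.8562)
step 2: θ'=5.2312 (R=-1.0000) → pose (0.0574, 1.1927, 5.2312)
step 3: θ'=6.3562 (R=-2.6667) → pose (-2.4528, 2.5300, 6.3562)
step 4: θ'=8.2312 (R=2.3333) → pose (-0.4537, 5.7166, 8.2312)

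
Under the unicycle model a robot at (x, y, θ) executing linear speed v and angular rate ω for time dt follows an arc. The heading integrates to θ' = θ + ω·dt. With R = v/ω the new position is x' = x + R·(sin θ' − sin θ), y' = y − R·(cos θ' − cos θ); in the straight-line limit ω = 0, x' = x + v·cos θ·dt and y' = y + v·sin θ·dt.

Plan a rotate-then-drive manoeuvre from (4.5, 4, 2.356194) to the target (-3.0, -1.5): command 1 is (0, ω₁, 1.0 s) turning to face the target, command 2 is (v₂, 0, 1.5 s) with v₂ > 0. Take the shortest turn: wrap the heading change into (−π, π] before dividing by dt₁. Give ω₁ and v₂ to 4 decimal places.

heading to target = atan2(-1.5−4, -3−4.5) = -2.5088
Δθ = wrap(-2.5088 − 2.3562) = 1.4181; ω₁ = Δθ/dt₁ = 1.4181
distance = √((-3−4.5)² + (-1.5−4)²) = 9.3005; v₂ = distance/dt₂ = 6.2004

ω₁ = 1.4181, v₂ = 6.2004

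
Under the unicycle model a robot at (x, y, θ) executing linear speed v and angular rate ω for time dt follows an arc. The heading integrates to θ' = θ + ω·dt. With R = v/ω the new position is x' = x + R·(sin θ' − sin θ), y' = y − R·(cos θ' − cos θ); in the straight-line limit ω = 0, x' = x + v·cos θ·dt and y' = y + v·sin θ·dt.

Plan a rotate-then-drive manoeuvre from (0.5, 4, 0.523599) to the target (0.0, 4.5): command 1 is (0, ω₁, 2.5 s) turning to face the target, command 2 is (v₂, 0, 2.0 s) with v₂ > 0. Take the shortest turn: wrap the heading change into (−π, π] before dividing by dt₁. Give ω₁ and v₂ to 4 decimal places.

ω₁ = 0.7330, v₂ = 0.3536

heading to target = atan2(4.5−4, 0−0.5) = 2.3562
Δθ = wrap(2.3562 − 0.5236) = 1.8326; ω₁ = Δθ/dt₁ = 0.7330
distance = √((0−0.5)² + (4.5−4)²) = 0.7071; v₂ = distance/dt₂ = 0.3536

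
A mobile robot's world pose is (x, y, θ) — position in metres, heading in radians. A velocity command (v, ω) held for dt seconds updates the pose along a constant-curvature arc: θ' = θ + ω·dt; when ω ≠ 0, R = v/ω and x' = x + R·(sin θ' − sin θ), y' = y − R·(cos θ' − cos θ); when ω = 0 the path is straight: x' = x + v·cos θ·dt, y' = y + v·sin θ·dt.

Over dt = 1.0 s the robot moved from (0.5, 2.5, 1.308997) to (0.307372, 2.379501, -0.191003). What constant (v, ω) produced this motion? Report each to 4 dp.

v = -0.2500, ω = -1.5000

Δθ = -0.191003 − 1.308997 = -1.500000
ω = Δθ/dt = -1.500000/1.0 = -1.5000
R = Δx/(sin θ' − sin θ) = 0.1667
v = R·ω = 0.1667·-1.5000 = -0.2500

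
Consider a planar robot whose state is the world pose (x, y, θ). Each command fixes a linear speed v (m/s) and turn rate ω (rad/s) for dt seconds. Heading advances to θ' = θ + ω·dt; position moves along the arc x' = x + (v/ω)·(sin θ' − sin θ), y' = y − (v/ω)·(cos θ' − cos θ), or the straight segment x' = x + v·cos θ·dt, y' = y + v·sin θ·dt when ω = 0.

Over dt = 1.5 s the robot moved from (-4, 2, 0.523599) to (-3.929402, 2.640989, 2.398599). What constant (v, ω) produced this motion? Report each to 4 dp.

Δθ = 2.398599 − 0.523599 = 1.875000
ω = Δθ/dt = 1.875000/1.5 = 1.2500
R = −Δy/(cos θ' − cos θ) = 0.4000
v = R·ω = 0.4000·1.2500 = 0.5000

v = 0.5000, ω = 1.2500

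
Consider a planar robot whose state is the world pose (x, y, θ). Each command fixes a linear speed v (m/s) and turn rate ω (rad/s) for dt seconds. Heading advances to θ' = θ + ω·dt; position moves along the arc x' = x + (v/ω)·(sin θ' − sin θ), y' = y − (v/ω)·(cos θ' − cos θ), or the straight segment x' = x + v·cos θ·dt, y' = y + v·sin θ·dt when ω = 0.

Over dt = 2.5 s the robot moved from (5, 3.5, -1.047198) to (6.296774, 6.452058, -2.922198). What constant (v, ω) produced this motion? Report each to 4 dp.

Δθ = -2.922198 − -1.047198 = -1.875000
ω = Δθ/dt = -1.875000/2.5 = -0.7500
R = −Δy/(cos θ' − cos θ) = 2.0000
v = R·ω = 2.0000·-0.7500 = -1.5000

v = -1.5000, ω = -0.7500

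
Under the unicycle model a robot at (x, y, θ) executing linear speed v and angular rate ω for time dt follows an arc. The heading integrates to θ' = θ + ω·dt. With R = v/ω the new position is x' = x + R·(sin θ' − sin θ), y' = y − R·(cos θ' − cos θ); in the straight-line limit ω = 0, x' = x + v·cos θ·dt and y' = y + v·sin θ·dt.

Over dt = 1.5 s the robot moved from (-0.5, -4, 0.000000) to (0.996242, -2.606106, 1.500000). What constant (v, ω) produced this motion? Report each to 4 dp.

Δθ = 1.500000 − 0.000000 = 1.500000
ω = Δθ/dt = 1.500000/1.5 = 1.0000
R = Δx/(sin θ' − sin θ) = 1.5000
v = R·ω = 1.5000·1.0000 = 1.5000

v = 1.5000, ω = 1.0000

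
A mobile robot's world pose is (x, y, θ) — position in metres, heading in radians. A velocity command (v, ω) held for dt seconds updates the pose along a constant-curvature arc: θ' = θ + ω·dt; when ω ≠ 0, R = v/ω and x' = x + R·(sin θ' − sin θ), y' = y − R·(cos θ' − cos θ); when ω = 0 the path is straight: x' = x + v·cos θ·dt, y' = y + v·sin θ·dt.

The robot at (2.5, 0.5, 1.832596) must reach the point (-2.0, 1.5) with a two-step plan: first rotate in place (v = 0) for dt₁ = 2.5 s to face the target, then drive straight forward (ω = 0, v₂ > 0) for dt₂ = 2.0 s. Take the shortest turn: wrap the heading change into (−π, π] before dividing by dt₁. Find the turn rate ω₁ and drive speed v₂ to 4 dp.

heading to target = atan2(1.5−0.5, -2−2.5) = 2.9229
Δθ = wrap(2.9229 − 1.8326) = 1.0903; ω₁ = Δθ/dt₁ = 0.4361
distance = √((-2−2.5)² + (1.5−0.5)²) = 4.6098; v₂ = distance/dt₂ = 2.3049

ω₁ = 0.4361, v₂ = 2.3049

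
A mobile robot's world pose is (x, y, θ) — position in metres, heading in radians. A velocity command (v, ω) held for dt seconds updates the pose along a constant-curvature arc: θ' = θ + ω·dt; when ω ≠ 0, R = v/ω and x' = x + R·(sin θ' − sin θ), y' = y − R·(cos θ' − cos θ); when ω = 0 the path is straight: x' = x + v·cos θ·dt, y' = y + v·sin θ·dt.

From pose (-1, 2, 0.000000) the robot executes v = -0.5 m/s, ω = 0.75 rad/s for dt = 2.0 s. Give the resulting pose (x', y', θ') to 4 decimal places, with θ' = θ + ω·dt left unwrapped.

θ' = 0.0000 + 0.75·2.0 = 1.5000
R = v/ω = -0.5/0.75 = -0.6667
x' = -1 + -0.6667·(sin 1.5000 − sin 0.0000) = -1.6650
y' = 2 − -0.6667·(cos 1.5000 − cos 0.0000) = 1.3805

(-1.6650, 1.3805, 1.5000)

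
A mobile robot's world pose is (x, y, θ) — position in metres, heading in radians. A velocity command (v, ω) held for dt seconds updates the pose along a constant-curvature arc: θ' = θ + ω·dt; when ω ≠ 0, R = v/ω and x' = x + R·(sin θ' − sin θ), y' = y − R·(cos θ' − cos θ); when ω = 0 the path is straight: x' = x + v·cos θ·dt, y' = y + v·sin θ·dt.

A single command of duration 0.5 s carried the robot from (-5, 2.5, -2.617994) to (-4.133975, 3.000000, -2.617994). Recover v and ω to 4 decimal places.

Δθ = -2.617994 − -2.617994 = 0.000000
ω = Δθ/dt = 0.000000/0.5 = 0.0000
ω = 0 → v = (Δx·cos θ + Δy·sin θ)/dt = -2.0000

v = -2.0000, ω = 0.0000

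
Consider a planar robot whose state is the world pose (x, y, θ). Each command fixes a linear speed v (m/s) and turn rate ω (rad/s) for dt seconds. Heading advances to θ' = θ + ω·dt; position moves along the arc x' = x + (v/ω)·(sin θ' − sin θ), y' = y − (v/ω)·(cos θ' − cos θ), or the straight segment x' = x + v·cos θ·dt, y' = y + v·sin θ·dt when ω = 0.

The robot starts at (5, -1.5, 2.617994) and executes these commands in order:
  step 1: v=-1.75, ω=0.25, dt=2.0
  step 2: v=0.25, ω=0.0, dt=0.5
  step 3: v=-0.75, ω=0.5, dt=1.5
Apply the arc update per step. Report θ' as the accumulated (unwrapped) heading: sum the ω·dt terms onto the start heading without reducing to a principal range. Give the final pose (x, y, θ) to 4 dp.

step 1: θ'=3.1180 (R=-7.0000) → pose (8.3348, -2.4359, 3.1180)
step 2: θ'=3.1180 (straight) → pose (8.2099, -2.4329, 3.1180)
step 3: θ'=3.8680 (R=-1.5000) → pose (9.2415, -2.0547, 3.8680)

(9.2415, -2.0547, 3.8680)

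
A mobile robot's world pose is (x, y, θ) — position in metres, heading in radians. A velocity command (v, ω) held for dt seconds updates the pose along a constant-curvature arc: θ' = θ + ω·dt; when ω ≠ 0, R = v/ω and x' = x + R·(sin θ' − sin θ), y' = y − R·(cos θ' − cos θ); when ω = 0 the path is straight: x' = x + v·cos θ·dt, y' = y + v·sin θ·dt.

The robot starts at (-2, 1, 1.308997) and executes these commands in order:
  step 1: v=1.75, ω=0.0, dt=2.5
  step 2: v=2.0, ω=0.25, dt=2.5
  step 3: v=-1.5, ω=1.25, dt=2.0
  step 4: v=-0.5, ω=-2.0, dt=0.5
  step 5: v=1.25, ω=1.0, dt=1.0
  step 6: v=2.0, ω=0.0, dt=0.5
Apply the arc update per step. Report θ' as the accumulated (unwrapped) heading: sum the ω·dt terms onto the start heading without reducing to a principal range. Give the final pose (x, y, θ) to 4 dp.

(0.2105, 8.5909, 4.4340)

step 1: θ'=1.3090 (straight) → pose (-0.8677, 5.2259, 1.3090)
step 2: θ'=1.9340 (R=8.0000) → pose (-1.1170, 10.1386, 1.9340)
step 3: θ'=4.4340 (R=-1.2000) → pose (1.1586, 10.2352, 4.4340)
step 4: θ'=3.4340 (R=0.2500) → pose (1.3269, 10.4059, 3.4340)
step 5: θ'=4.4340 (R=1.2500) → pose (0.4853, 9.5524, 4.4340)
step 6: θ'=4.4340 (straight) → pose (0.2105, 8.5909, 4.4340)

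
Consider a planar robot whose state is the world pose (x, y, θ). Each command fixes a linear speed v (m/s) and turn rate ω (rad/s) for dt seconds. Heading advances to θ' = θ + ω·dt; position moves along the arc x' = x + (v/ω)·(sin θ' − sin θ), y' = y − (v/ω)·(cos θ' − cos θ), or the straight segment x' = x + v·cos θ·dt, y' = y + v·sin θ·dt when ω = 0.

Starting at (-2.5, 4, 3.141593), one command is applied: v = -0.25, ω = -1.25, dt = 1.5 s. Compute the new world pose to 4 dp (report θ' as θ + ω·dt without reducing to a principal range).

(-2.3092, 3.7401, 1.2666)

θ' = 3.1416 + -1.25·1.5 = 1.2666
R = v/ω = -0.25/-1.25 = 0.2000
x' = -2.5 + 0.2000·(sin 1.2666 − sin 3.1416) = -2.3092
y' = 4 − 0.2000·(cos 1.2666 − cos 3.1416) = 3.7401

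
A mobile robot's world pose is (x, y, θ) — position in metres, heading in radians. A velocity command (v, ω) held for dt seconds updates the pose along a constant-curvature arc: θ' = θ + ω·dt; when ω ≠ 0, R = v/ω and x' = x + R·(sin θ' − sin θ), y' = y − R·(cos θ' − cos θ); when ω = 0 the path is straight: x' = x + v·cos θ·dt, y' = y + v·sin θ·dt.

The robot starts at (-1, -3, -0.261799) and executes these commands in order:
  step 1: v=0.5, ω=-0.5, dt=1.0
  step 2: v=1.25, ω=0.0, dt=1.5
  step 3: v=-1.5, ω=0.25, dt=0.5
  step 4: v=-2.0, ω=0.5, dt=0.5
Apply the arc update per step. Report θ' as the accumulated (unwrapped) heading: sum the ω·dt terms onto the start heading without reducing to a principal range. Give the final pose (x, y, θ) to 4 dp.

(-0.6550, -3.5656, -0.3868)

step 1: θ'=-0.7618 (R=-1.0000) → pose (-0.5686, -3.2423, -0.7618)
step 2: θ'=-0.7618 (straight) → pose (0.7881, -4.5365, -0.7618)
step 3: θ'=-0.6368 (R=-6.0000) → pose (0.2146, -4.0541, -0.6368)
step 4: θ'=-0.3868 (R=-4.0000) → pose (-0.6550, -3.5656, -0.3868)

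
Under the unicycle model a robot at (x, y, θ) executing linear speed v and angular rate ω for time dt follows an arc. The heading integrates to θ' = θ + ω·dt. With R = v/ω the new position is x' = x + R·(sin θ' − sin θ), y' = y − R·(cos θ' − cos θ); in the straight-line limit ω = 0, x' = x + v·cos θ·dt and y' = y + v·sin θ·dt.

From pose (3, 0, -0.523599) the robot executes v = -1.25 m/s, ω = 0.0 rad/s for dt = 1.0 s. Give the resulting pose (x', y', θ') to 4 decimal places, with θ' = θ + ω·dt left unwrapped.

θ' = -0.5236 + 0.0·1.0 = -0.5236
ω = 0 → straight: x' = 3 + -1.25·cos(-0.5236)·1.0 = 1.9175
y' = 0 + -1.25·sin(-0.5236)·1.0 = 0.6250

(1.9175, 0.6250, -0.5236)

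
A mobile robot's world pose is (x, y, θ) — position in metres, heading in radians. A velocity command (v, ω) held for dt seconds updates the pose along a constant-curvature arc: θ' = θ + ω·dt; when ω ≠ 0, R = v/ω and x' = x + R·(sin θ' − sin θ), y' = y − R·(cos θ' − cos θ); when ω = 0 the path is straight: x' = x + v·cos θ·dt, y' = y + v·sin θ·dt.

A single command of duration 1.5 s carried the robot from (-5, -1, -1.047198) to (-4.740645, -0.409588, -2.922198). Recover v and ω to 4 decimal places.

Δθ = -2.922198 − -1.047198 = -1.875000
ω = Δθ/dt = -1.875000/1.5 = -1.2500
R = −Δy/(cos θ' − cos θ) = 0.4000
v = R·ω = 0.4000·-1.2500 = -0.5000

v = -0.5000, ω = -1.2500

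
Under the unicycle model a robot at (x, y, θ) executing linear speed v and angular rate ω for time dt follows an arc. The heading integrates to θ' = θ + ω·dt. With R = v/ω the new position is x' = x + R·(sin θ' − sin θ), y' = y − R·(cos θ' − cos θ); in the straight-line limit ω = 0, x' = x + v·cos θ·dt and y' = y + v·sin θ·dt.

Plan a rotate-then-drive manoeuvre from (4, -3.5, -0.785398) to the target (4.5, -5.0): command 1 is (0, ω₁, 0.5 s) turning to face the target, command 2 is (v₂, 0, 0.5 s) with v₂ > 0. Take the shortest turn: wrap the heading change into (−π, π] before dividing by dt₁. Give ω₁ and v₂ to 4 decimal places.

heading to target = atan2(-5−-3.5, 4.5−4) = -1.2490
Δθ = wrap(-1.2490 − -0.7854) = -0.4636; ω₁ = Δθ/dt₁ = -0.9273
distance = √((4.5−4)² + (-5−-3.5)²) = 1.5811; v₂ = distance/dt₂ = 3.1623

ω₁ = -0.9273, v₂ = 3.1623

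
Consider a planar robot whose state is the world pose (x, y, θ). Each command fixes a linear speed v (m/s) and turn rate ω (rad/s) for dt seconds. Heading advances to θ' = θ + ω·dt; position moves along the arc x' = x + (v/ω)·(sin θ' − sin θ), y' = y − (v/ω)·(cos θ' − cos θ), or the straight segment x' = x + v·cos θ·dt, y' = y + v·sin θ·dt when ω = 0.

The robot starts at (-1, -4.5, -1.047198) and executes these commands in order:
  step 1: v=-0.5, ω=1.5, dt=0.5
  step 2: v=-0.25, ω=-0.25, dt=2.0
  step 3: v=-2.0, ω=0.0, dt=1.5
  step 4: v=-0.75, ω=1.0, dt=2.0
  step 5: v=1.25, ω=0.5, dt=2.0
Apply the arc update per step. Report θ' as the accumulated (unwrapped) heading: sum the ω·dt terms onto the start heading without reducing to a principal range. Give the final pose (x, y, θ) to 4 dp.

step 1: θ'=-0.2972 (R=-0.3333) → pose (-1.1911, -4.3479, -0.2972)
step 2: θ'=-0.7972 (R=1.0000) → pose (-1.6136, -4.0905, -0.7972)
step 3: θ'=-0.7972 (straight) → pose (-3.7098, -1.9443, -0.7972)
step 4: θ'=1.2028 (R=-0.7500) → pose (-4.9461, -2.1985, 1.2028)
step 5: θ'=2.2028 (R=2.5000) → pose (-5.2616, 0.1777, 2.2028)

(-5.2616, 0.1777, 2.2028)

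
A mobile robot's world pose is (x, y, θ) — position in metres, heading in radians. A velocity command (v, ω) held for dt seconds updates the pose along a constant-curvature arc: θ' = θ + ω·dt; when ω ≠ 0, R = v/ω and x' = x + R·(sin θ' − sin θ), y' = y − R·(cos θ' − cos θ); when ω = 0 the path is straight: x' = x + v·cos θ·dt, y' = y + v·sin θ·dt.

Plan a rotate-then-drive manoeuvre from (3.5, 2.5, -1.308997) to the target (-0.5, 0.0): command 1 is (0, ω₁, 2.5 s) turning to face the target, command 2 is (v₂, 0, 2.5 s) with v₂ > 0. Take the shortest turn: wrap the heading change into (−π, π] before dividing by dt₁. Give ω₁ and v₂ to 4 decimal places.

heading to target = atan2(0−2.5, -0.5−3.5) = -2.5830
Δθ = wrap(-2.5830 − -1.3090) = -1.2740; ω₁ = Δθ/dt₁ = -0.5096
distance = √((-0.5−3.5)² + (0−2.5)²) = 4.7170; v₂ = distance/dt₂ = 1.8868

ω₁ = -0.5096, v₂ = 1.8868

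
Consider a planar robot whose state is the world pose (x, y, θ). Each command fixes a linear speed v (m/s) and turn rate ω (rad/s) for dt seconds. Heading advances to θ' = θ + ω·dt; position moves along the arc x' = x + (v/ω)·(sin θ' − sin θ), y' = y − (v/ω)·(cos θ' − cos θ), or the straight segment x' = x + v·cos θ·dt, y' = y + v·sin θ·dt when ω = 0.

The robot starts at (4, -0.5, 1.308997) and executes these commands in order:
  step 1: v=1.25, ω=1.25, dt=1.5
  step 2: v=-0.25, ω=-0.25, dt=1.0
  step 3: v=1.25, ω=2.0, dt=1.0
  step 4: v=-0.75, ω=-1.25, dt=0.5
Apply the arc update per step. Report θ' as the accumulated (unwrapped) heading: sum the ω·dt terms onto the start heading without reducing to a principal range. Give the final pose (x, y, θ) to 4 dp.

(2.5351, 0.3558, 4.3090)

step 1: θ'=3.1840 (R=1.0000) → pose (2.9917, 0.7579, 3.1840)
step 2: θ'=2.9340 (R=1.0000) → pose (3.2402, 0.7373, 2.9340)
step 3: θ'=4.9340 (R=0.6250) → pose (2.5016, -0.0116, 4.9340)
step 4: θ'=4.3090 (R=0.6000) → pose (2.5351, 0.3558, 4.3090)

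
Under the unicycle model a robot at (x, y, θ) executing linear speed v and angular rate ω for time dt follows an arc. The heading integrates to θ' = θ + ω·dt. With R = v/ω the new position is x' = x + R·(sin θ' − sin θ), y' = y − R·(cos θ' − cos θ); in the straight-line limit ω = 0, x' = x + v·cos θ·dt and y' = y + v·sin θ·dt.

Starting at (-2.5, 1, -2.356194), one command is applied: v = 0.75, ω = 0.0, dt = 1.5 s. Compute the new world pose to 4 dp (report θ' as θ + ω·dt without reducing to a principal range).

(-3.2955, 0.2045, -2.3562)

θ' = -2.3562 + 0.0·1.5 = -2.3562
ω = 0 → straight: x' = -2.5 + 0.75·cos(-2.3562)·1.5 = -3.2955
y' = 1 + 0.75·sin(-2.3562)·1.5 = 0.2045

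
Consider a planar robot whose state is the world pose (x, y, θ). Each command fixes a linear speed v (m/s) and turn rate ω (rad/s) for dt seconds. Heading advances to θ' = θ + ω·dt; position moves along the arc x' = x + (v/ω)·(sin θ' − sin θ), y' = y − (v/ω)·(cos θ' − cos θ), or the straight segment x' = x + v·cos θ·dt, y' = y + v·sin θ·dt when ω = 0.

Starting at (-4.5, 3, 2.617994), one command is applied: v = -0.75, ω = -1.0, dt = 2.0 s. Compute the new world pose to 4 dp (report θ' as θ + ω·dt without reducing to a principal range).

(-4.4404, 1.7392, 0.6180)

θ' = 2.6180 + -1.0·2.0 = 0.6180
R = v/ω = -0.75/-1.0 = 0.7500
x' = -4.5 + 0.7500·(sin 0.6180 − sin 2.6180) = -4.4404
y' = 3 − 0.7500·(cos 0.6180 − cos 2.6180) = 1.7392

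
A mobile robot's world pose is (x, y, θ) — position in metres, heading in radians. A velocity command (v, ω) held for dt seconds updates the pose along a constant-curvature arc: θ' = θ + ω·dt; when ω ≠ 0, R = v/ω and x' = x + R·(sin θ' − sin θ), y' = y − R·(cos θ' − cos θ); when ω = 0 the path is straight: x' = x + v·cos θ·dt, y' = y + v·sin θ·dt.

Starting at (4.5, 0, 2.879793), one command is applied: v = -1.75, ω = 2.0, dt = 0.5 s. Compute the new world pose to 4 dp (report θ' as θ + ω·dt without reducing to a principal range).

θ' = 2.8798 + 2.0·0.5 = 3.8798
R = v/ω = -1.75/2.0 = -0.8750
x' = 4.5 + -0.8750·(sin 3.8798 − sin 2.8798) = 5.3153
y' = 0 − -0.8750·(cos 3.8798 − cos 2.8798) = 0.1980

(5.3153, 0.1980, 3.8798)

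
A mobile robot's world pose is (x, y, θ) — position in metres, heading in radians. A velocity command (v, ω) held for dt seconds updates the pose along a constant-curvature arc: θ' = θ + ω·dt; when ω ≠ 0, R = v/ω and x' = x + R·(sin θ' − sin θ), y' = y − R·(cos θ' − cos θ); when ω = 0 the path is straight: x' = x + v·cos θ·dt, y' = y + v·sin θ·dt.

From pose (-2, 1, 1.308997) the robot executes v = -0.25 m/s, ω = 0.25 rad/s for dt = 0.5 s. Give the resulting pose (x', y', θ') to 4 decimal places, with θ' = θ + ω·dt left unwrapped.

(-2.0247, 0.8776, 1.4340)

θ' = 1.3090 + 0.25·0.5 = 1.4340
R = v/ω = -0.25/0.25 = -1.0000
x' = -2 + -1.0000·(sin 1.4340 − sin 1.3090) = -2.0247
y' = 1 − -1.0000·(cos 1.4340 − cos 1.3090) = 0.8776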